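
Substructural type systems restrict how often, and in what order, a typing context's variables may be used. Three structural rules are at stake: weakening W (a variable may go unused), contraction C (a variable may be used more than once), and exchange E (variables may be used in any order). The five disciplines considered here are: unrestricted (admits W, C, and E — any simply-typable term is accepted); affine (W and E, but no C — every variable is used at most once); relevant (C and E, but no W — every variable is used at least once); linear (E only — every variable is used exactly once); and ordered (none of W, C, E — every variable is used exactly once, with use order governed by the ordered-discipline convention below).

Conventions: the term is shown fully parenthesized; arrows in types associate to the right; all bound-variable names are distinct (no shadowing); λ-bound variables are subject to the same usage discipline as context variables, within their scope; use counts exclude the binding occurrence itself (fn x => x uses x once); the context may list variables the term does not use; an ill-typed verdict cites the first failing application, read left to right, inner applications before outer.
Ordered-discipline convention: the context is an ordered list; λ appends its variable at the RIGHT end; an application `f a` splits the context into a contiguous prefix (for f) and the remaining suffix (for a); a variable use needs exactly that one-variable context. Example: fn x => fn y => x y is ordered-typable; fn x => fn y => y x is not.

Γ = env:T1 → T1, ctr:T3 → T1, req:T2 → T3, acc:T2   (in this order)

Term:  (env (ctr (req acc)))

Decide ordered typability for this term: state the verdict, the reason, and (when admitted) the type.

yes — single-use (env, ctr, req, acc), ordered derivation ok; term : T1
counts: env=1; ctr=1; req=1; acc=1
uses in reading order: env, ctr, req, acc
typing: well-typed at T1
all disciplines: ordered ✓ · linear ✓ · affine ✓ · relevant ✓ · unrestricted ✓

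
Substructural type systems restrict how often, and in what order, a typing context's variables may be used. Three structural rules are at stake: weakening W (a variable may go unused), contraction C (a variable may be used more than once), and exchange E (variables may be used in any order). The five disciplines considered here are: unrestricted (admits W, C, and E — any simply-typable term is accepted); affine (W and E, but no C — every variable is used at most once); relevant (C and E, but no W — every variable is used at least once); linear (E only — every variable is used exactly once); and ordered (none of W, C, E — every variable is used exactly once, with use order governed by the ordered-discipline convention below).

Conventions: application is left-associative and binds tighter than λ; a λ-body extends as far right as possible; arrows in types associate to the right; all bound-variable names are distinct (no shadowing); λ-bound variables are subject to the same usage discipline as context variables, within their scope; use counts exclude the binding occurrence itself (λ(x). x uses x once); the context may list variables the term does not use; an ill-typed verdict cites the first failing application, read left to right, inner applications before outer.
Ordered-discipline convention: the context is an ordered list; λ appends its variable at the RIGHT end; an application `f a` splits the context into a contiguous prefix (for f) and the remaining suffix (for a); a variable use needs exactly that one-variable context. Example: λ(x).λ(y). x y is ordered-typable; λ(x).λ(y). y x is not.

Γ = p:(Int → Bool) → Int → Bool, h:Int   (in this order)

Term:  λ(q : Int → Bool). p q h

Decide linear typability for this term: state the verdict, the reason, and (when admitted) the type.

yes — each of p, h, q used exactly once; term : (Int → Bool) → Bool
use counts: p: 1; h: 1; q (λ-bound): 1
uses in reading order: p, q, h
typing: well-typed — term : (Int → Bool) → Bool
per-discipline verdicts: ordered ✗ | linear ✓ | affine ✓ | relevant ✓ | unrestricted ✓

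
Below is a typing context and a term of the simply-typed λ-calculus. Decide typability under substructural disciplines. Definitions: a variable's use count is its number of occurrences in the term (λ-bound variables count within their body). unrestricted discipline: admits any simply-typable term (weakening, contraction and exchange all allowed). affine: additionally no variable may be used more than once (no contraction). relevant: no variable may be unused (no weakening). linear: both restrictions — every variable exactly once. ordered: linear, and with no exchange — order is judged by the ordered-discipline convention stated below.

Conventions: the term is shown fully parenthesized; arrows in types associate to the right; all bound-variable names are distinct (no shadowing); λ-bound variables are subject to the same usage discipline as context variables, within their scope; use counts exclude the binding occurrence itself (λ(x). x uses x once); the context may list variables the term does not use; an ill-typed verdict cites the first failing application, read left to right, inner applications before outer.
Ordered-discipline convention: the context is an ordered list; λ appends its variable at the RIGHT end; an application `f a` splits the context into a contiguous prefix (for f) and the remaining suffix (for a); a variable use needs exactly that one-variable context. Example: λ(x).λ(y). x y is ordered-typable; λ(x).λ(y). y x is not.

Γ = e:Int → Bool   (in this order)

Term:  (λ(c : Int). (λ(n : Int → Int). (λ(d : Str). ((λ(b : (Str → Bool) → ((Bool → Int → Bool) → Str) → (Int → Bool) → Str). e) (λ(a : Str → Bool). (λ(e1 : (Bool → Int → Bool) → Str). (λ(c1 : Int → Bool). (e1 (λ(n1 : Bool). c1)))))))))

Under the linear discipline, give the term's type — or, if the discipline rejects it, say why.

not well-typed under linear — c, n, d, b, a, n1 never used (weakening)
variable uses: e: 1; c (λ-bound): 0; n (λ-bound): 0; d (λ-bound): 0; b (λ-bound): 0; a (λ-bound): 0; e1 (λ-bound): 1; c1 (λ-bound): 1; n1 (λ-bound): 0
order of uses: e, e1, c1
typing: ✓ — Int → (Int → Int) → Str → Int → Bool
across the five disciplines: ordered ✗ · linear ✗ · affine ✓ · relevant ✗ · unrestricted ✓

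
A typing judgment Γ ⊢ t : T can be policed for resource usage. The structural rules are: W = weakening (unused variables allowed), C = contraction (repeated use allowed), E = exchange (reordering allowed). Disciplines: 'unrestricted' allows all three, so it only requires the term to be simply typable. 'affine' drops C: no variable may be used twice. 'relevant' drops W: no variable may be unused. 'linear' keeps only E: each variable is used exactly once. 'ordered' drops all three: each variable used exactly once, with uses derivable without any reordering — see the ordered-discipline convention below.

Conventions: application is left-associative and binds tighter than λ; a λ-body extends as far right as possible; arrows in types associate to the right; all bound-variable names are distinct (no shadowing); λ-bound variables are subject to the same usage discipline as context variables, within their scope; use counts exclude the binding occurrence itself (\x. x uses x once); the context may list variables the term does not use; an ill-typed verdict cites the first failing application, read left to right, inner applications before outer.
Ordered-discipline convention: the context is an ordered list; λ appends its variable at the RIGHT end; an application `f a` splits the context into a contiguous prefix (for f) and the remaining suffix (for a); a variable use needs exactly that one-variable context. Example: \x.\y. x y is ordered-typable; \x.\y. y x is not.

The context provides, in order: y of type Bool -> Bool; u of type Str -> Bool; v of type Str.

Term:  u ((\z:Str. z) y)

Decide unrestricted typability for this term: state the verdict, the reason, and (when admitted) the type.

no — the type mismatch rejects it
counts: y: 1×, u: 1×, v: 0×, z (bound): 1×
use order (left to right): u, z, y
typing: ill-typed: a function awaiting Str gets Bool -> Bool
all disciplines: ordered ✗ | linear ✗ | affine ✗ | relevant ✗ | unrestricted ✗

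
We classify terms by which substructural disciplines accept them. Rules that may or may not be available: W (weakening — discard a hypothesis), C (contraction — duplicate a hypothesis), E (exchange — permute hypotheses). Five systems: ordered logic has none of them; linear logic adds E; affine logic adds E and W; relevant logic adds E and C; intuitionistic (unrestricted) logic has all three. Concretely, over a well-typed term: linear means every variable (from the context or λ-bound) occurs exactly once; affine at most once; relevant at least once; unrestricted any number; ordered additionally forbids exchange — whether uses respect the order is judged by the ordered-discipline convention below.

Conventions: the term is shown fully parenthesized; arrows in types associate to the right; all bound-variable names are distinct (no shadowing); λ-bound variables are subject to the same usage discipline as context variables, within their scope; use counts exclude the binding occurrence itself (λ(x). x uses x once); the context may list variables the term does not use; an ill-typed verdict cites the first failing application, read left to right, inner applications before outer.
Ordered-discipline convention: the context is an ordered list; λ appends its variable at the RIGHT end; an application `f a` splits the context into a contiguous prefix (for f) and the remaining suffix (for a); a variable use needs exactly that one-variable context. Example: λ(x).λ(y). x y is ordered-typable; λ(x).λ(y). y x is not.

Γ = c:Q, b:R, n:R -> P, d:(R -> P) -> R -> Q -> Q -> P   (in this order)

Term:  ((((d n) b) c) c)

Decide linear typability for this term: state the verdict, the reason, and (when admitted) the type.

no — uses contraction: c ×2
use counts: c: 2; b: 1; n: 1; d: 1
use order (left to right): d, n, b, c, c
typing: well-typed — term : P
summary: ordered ✗ · linear ✗ · affine ✗ · relevant ✓ · unrestricted ✓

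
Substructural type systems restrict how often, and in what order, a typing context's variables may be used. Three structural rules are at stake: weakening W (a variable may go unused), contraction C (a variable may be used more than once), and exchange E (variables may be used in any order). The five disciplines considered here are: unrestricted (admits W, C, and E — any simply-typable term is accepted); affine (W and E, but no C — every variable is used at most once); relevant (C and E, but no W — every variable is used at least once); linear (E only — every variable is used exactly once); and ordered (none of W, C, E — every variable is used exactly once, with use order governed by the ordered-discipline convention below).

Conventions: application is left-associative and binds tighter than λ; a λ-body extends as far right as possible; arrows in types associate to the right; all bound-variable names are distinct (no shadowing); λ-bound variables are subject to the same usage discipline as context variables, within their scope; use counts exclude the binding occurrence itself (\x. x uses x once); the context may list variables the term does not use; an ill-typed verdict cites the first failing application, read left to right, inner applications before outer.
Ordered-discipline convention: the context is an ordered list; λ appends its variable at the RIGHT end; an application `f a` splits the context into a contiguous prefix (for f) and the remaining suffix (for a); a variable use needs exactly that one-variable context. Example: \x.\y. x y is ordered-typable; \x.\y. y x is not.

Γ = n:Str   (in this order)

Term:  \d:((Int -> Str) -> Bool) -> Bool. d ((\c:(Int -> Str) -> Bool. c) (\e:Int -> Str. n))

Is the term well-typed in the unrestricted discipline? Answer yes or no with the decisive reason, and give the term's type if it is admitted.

no — fails simple typing
use counts: n: 1; d (bound): 1; c (bound): 1; e (bound): 0
uses in reading order: d, c, n
typing: ill-typed: argument of type (Int -> Str) -> Str where (Int -> Str) -> Bool is required
across the five disciplines: ordered ✗ | linear ✗ | affine ✗ | relevant ✗ | unrestricted ✗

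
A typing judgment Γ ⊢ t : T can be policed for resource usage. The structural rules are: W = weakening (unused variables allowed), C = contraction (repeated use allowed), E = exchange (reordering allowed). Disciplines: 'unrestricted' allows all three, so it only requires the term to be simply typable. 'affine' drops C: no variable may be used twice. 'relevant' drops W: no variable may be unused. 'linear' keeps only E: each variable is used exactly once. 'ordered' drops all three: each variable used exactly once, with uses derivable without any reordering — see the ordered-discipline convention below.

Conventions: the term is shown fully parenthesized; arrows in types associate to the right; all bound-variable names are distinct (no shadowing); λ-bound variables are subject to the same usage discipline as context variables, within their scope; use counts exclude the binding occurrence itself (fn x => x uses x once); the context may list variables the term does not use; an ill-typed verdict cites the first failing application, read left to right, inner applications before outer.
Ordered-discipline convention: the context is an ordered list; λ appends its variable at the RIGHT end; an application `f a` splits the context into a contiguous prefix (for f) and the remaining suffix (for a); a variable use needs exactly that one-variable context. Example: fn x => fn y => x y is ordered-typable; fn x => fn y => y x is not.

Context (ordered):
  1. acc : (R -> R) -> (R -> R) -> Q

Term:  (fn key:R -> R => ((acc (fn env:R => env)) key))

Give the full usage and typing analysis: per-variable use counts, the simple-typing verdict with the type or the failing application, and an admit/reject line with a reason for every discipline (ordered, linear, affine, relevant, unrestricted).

usage: acc ×1; key [bound] ×1; env [bound] ×1
use order (left to right): acc, env, key
typing: well-typed — term : (R -> R) -> Q
ordered: ✓, acc, key, env: once each, no exchange needed
linear: ✓, each of acc, key, env used exactly once
affine: ✓, none of acc, key, env used more than once
relevant: ✓, every one of acc, key, env appears
unrestricted: ✓, typability at (R -> R) -> Q is all that's needed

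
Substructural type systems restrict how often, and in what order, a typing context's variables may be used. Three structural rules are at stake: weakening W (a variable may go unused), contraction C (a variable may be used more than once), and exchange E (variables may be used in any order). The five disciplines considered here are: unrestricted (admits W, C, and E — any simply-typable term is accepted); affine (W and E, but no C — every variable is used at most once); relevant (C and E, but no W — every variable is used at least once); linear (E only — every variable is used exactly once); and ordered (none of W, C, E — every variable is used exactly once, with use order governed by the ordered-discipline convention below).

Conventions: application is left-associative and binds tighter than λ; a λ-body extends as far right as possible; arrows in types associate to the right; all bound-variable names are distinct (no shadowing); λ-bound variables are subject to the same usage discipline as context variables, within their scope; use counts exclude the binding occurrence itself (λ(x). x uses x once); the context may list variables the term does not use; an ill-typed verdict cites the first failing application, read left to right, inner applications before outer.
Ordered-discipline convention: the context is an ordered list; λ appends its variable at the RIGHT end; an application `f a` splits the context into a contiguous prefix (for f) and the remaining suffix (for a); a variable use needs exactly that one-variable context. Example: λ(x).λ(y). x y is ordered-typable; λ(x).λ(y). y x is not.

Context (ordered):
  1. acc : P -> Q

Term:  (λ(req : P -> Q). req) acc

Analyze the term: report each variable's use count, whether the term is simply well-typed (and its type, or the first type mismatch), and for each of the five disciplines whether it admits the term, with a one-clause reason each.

counts: acc: 1, req [bound]: 1
order of uses: req, acc
typing: the term checks, with type P -> Q
ordered ✓ (single-use (acc, req), ordered derivation ok)
linear ✓ (exactly-once usage across acc, req)
affine ✓ (none of acc, req used more than once)
relevant ✓ (at least one use each (acc, req))
unrestricted ✓ (simply typable at P -> Q; W, C, E all held)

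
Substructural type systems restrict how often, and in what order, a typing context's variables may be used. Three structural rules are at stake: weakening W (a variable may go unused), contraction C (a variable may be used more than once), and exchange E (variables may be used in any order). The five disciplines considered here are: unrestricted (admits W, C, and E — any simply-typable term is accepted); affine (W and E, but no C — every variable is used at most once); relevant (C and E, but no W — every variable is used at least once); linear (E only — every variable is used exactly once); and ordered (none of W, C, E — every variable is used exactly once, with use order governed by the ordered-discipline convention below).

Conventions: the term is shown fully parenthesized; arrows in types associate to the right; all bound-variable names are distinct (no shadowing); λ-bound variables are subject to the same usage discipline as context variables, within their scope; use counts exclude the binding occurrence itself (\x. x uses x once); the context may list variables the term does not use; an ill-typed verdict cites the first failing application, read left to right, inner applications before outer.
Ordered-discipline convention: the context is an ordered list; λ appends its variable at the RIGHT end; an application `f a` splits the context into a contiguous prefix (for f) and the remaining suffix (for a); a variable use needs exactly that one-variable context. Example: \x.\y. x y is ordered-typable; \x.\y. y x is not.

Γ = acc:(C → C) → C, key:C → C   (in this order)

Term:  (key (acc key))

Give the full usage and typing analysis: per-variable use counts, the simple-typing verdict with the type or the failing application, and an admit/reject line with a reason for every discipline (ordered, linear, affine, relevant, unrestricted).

use counts: acc ×1; key ×2
uses in reading order: key, acc, key
typing: the term checks, with type C
ordered: ✗ — uses contraction: key ×2
linear: ✗ — uses contraction: key ×2
affine: ✗ — uses contraction: key ×2
relevant: ✓ — acc, key: all used, weakening unneeded
unrestricted: ✓ — simply typable at C; W, C, E all held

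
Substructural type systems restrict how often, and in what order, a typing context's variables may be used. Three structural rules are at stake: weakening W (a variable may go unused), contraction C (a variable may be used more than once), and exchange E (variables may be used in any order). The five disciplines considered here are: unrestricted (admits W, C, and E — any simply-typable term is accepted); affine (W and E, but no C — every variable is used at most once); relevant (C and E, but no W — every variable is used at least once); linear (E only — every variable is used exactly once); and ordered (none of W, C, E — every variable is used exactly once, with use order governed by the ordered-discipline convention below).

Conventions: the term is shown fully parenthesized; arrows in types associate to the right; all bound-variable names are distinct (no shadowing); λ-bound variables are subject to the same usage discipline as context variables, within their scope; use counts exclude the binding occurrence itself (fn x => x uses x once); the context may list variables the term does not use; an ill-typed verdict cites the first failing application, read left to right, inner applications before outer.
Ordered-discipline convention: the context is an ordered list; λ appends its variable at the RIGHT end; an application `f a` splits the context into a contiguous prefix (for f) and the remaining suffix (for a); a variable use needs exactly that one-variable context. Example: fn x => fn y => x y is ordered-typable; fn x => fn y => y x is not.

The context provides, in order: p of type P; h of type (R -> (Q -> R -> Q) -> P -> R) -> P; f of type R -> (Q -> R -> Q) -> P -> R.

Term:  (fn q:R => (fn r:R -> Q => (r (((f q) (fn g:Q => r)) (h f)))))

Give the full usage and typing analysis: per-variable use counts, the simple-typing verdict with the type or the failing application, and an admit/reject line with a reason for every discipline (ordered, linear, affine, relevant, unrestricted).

counts: p=0, h=1, f=2, q (bound)=1, r (bound)=2, g (bound)=0
left-to-right use order: r, f, q, r, h, f
typing: the term checks, with type R -> (R -> Q) -> Q
ordered ✗ (repeated use of f ×2, r ×2; p, g never used (weakening))
linear ✗ (repeated use of f ×2, r ×2; p, g never used (weakening))
affine ✗ (repeated use of f ×2, r ×2)
relevant ✗ (p, g never used (weakening))
unrestricted ✓ (well-typed at R -> (R -> Q) -> Q; no restrictions here)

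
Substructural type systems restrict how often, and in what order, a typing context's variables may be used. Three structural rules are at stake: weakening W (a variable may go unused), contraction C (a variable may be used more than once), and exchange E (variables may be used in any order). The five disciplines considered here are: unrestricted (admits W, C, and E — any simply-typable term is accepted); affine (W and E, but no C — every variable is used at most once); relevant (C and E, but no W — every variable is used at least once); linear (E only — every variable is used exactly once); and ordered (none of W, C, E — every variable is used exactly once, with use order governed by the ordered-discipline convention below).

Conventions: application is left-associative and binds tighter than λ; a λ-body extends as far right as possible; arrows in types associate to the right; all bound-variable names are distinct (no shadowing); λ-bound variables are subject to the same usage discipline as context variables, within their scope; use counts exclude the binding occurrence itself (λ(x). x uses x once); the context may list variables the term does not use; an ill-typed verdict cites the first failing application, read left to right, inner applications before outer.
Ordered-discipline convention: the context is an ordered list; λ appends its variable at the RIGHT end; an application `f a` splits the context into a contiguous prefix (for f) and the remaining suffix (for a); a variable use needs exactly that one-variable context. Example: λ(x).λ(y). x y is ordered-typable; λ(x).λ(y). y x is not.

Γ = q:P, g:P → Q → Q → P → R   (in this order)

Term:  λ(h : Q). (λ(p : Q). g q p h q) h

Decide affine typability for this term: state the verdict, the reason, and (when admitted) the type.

no — q ×2, h ×2 used more than once (contraction)
variable uses: q: 2×; g: 1×; h [bound]: 2×; p [bound]: 1×
order of uses: g, q, p, h, q, h
typing: ✓ — Q → R
all disciplines: ordered ✗ · linear ✗ · affine ✗ · relevant ✓ · unrestricted ✓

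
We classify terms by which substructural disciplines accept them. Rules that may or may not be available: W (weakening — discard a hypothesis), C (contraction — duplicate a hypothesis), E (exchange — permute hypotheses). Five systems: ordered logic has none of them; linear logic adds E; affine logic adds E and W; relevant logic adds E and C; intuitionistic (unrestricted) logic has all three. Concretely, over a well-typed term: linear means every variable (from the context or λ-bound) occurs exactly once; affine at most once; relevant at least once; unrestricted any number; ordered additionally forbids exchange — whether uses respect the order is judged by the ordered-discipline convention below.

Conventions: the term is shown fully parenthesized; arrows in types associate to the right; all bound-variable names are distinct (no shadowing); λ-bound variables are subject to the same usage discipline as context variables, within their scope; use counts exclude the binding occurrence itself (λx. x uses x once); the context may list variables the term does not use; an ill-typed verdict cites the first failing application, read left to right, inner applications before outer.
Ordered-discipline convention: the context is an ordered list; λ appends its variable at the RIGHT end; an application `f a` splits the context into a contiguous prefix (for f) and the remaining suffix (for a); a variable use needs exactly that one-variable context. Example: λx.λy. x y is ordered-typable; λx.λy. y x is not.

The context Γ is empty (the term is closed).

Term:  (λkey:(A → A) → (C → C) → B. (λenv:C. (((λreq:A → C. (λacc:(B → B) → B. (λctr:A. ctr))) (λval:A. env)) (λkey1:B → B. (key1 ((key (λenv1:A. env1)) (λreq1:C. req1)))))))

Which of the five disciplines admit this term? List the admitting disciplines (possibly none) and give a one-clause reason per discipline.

accepted by: affine, unrestricted
usage: key (bound): 1×; env (bound): 1×; req (bound): 0×; acc (bound): 0×; ctr (bound): 1×; val (bound): 0×; key1 (bound): 1×; env1 (bound): 1×; req1 (bound): 1×
order of uses: ctr, env, key1, key, env1, req1
typing: the term checks, with type ((A → A) → (C → C) → B) → C → A → A
ordered: ✗ — needs weakening: req, acc, val unused
linear: ✗ — needs weakening: req, acc, val unused
affine: ✓ — no duplicate uses among key, env, req, acc, ctr, val, key1, env1, req1
relevant: ✗ — needs weakening: req, acc, val unused
unrestricted: ✓ — simply typable at ((A → A) → (C → C) → B) → C → A → A; W, C, E all held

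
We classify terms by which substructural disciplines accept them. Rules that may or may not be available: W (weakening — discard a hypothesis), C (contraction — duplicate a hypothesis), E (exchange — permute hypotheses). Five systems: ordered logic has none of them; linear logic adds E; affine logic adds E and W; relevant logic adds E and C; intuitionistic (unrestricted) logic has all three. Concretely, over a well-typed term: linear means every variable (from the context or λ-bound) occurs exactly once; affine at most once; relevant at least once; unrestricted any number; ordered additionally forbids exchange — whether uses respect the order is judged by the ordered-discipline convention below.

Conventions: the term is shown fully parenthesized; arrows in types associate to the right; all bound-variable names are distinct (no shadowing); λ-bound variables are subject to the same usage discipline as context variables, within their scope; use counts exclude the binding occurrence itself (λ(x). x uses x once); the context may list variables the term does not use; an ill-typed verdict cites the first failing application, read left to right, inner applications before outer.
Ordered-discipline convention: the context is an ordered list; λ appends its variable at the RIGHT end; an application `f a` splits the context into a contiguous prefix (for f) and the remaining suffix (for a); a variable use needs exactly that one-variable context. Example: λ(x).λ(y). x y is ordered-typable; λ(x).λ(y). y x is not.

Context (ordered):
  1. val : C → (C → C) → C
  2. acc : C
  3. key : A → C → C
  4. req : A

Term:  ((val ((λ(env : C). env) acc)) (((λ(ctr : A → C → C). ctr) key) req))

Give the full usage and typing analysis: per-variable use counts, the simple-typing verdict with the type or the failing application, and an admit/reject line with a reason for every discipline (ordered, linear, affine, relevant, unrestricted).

counts: val=1; acc=1; key=1; req=1; env [bound]=1; ctr [bound]=1
left-to-right use order: val, env, acc, ctr, key, req
typing: ✓ — C
ordered ✓ (val, acc, key, req, env, ctr: once each, no exchange needed)
linear ✓ (exactly-once usage across val, acc, key, req, env, ctr)
affine ✓ (val, acc, key, req, env, ctr: no repeats, contraction unneeded)
relevant ✓ (every one of val, acc, key, req, env, ctr appears)
unrestricted ✓ (typability at C is all that's needed)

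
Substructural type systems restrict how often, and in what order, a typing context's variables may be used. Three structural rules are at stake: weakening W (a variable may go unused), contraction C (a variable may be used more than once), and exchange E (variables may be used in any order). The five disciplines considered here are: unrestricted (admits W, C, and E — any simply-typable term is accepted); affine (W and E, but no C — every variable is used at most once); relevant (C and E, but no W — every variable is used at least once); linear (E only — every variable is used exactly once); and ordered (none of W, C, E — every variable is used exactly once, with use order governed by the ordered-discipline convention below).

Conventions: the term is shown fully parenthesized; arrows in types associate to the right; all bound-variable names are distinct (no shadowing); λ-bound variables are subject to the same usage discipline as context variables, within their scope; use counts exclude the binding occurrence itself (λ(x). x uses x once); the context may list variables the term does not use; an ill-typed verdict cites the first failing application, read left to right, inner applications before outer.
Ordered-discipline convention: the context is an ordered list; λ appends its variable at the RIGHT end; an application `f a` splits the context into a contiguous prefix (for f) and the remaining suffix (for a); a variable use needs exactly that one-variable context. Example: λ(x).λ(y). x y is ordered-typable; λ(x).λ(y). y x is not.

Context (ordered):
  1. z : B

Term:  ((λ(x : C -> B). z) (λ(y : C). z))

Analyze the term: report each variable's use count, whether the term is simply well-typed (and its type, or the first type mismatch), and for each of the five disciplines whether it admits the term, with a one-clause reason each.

usage: z ×2, x (bound) ×0, y (bound) ×0
order of uses: z, z
typing: well-typed — term : B
ordered: ✗, z ×2 used more than once (contraction); x, y left unused
linear: ✗, z ×2 used more than once (contraction); x, y left unused
affine: ✗, z ×2 used more than once (contraction)
relevant: ✗, x, y left unused
unrestricted: ✓, well-typed at B; no restrictions here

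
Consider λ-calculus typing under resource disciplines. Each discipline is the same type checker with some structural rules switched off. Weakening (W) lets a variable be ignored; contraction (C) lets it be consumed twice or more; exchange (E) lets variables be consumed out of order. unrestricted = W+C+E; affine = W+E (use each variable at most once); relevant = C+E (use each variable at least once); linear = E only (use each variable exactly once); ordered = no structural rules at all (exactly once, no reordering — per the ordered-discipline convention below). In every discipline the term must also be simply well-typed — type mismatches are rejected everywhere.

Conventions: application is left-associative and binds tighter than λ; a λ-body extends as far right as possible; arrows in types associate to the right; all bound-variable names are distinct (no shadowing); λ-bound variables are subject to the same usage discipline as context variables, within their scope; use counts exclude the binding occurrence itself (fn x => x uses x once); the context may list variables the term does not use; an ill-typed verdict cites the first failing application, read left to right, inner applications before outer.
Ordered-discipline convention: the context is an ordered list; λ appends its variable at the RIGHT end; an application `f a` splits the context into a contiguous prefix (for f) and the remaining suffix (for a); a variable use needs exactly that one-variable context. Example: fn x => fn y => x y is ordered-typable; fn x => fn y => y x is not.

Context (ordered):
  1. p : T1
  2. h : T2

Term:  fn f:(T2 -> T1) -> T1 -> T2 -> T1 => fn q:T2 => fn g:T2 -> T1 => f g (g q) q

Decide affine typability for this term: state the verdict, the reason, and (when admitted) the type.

no — needs contraction — q ×2, g ×2
variable uses: p ×0, h ×0, f [bound] ×1, q [bound] ×2, g [bound] ×2
left-to-right use order: f, g, g, q, q
typing: well-typed — term : ((T2 -> T1) -> T1 -> T2 -> T1) -> T2 -> (T2 -> T1) -> T1
per-discipline verdicts: ordered ✗, linear ✗, affine ✗, relevant ✗, unrestricted ✓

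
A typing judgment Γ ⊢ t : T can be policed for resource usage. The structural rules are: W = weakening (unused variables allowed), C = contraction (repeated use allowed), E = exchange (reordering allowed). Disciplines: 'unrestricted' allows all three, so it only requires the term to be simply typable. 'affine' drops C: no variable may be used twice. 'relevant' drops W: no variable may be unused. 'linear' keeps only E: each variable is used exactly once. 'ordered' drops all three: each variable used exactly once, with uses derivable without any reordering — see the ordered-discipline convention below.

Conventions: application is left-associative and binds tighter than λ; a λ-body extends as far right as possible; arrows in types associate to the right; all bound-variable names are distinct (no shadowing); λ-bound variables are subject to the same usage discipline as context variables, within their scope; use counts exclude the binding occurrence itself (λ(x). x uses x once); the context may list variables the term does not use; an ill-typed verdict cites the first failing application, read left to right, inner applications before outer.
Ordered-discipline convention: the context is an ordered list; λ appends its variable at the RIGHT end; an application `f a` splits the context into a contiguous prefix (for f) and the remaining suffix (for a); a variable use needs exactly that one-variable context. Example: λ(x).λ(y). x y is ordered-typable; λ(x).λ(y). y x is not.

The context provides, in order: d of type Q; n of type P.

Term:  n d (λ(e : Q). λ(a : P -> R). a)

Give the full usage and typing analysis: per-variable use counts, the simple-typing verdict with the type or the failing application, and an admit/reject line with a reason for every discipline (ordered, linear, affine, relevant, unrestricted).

use counts: d: 1×, n: 1×, e (λ-bound): 0×, a (λ-bound): 1×
use order (left to right): n, d, a
typing: ill-typed: applying a non-function (P)
ordered: ✗ — the type mismatch rejects it
linear: ✗ — not simply typable
affine: ✗ — fails simple typing
relevant: ✗ — a type mismatch blocks all five
unrestricted: ✗ — the type mismatch rejects it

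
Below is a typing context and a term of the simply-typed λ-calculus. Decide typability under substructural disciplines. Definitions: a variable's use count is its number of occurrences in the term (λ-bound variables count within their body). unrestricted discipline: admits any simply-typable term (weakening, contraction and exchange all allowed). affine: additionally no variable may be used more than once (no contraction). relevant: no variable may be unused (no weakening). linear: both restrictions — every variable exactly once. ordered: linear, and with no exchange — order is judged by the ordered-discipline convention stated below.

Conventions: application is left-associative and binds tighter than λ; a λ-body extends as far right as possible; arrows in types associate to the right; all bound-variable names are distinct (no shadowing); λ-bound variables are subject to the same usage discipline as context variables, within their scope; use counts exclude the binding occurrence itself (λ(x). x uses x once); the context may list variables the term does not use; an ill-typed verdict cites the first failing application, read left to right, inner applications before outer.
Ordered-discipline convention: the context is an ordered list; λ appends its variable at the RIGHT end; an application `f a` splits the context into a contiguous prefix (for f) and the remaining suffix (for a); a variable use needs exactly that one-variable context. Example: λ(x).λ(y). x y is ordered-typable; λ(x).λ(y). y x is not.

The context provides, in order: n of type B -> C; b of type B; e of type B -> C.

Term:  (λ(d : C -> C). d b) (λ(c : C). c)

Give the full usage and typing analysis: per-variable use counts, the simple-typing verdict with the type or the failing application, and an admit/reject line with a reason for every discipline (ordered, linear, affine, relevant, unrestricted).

counts: n=0, b=1, e=0, d (λ-bound)=1, c (λ-bound)=1
uses in reading order: d, b, c
typing: ill-typed: argument of type B where C is required
ordered: ✗, fails simple typing
linear: ✗, a type mismatch blocks all five
affine: ✗, the type mismatch rejects it
relevant: ✗, not simply typable
unrestricted: ✗, fails simple typing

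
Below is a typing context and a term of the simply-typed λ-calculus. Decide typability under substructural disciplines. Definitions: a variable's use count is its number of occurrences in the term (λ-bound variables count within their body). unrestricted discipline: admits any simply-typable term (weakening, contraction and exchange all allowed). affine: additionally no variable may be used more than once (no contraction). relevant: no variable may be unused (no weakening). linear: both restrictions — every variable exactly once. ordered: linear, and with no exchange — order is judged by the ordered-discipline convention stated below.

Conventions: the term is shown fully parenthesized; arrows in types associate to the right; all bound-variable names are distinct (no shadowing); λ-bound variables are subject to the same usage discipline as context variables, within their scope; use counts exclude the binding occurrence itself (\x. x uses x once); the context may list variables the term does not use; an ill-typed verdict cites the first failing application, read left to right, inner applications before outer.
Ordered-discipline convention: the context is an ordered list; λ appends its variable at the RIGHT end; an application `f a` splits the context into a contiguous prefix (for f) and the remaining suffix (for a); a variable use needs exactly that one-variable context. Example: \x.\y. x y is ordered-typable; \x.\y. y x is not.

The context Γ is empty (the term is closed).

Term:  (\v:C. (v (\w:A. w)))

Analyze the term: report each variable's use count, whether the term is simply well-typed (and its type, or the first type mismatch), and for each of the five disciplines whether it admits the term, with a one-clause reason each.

use counts: v [bound]: 1×, w [bound]: 1×
uses in reading order: v, w
typing: ill-typed: non-arrow in function slot: C
ordered ✗ (fails simple typing)
linear ✗ (a type mismatch blocks all five)
affine ✗ (the type mismatch rejects it)
relevant ✗ (not simply typable)
unrestricted ✗ (fails simple typing)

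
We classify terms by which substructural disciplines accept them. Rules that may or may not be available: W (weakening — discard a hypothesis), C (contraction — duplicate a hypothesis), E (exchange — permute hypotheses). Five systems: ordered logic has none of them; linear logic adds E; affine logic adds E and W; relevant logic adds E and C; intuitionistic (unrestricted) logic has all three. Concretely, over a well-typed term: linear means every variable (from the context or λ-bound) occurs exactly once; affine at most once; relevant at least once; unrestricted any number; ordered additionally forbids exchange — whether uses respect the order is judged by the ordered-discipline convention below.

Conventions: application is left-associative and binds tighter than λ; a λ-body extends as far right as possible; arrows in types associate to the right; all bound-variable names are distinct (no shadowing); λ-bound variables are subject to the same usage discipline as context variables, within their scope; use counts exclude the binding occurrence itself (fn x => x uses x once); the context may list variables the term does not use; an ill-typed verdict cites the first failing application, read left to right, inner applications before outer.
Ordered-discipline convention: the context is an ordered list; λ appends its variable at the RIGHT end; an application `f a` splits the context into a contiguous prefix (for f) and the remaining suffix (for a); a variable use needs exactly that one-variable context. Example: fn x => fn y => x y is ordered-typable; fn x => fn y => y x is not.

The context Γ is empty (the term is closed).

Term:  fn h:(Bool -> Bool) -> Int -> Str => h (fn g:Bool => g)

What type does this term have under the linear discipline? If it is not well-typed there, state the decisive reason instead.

term : ((Bool -> Bool) -> Int -> Str) -> Int -> Str
counts: h [bound]: 1×, g [bound]: 1×
left-to-right use order: h, g
typing: well-typed — term : ((Bool -> Bool) -> Int -> Str) -> Int -> Str
summary: ordered ✓ | linear ✓ | affine ✓ | relevant ✓ | unrestricted ✓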